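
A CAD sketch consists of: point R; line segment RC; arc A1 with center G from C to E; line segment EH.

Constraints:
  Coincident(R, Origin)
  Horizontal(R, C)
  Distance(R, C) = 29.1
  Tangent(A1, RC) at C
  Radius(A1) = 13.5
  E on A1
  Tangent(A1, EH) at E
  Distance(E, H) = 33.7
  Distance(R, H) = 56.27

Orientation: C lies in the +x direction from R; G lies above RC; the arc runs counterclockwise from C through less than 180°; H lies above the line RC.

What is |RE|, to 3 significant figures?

45.6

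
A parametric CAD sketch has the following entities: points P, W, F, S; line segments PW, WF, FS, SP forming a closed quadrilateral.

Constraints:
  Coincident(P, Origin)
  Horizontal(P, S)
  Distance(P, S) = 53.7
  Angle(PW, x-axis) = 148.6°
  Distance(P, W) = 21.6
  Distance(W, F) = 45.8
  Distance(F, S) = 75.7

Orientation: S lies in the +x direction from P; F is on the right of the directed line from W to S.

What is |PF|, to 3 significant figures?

37.0

Checks: |WF| = 45.80 ✓; |FS| = 75.70 ✓.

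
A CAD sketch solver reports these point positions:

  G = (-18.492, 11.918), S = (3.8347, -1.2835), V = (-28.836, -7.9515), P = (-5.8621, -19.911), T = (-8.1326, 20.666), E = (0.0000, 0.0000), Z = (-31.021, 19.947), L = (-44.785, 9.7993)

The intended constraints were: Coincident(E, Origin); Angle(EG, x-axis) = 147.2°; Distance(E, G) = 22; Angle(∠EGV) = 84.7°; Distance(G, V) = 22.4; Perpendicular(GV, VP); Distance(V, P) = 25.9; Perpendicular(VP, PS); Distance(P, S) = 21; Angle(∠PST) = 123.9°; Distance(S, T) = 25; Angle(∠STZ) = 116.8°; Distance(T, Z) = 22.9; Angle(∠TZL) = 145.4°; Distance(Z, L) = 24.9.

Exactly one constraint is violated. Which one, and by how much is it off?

Distance(Z, L) = 24.9 — off by 7.80.

E = (0.00, 0.00) ✓; EG at 147.2° ✓; |EG| = 22.00 ✓; ∠EGV = 84.70° ✓; |GV| = 22.40 ✓; ∠(GV, VP) = 90.00° ✓; |VP| = 25.90 ✓; ∠(VP, PS) = 90.00° ✓; |PS| = 21.00 ✓; ∠PST = 123.9° ✓; |ST| = 25.00 ✓; ∠STZ = 116.8° ✓; |TZ| = 22.90 ✓; ∠TZL = 145.4° ✓; |ZL| = 17.10 ✗.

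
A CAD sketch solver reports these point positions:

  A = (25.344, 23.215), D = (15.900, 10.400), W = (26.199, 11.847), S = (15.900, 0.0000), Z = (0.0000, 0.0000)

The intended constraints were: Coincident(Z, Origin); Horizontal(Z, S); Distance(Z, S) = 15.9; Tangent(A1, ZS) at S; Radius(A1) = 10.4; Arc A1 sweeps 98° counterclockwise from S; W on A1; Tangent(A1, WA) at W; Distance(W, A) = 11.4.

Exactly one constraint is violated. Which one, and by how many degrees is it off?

Tangent(A1, WA) at W — off by 3.70°.

Z = (0.00, 0.00) ✓; Z.y = 0.00, S.y = 0.00 ✓; |ZS| = 15.90 ✓; ∠(DS, SZ) = 90.00° ✓; |DS| = 10.40 ✓; bearing(D→W) − bearing(D→S) = 98.00° ✓; |DW| = 10.40 ✓; ∠(DW, WA) = 93.70° ✗; |WA| = 11.40 ✓.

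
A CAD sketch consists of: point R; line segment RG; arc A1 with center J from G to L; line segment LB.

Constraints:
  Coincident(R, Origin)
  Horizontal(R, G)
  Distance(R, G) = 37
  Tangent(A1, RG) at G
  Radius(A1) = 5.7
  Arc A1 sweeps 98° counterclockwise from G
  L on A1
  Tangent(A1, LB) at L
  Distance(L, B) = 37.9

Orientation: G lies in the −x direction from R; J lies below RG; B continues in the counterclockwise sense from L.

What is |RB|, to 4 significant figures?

57.75

R is at the origin; RG is horizontal with |RG| = 37.0 and G on the −x side, so G = (-37.00, 0.000). The tangent condition forces JG to be normal to RG, so J = G + (0, -5.7) = (-37.00, -5.700). On A1, G sits at bearing 90° from J; a 98° counterclockwise sweep puts L at bearing 188°, so L = J + 5.7·(cos 188°, sin 188°) = (-42.64, -6.493). A1 meets LB tangentially, so JL is at right angles to LB, so LB runs along (−sin 188°, cos 188°); with |LB| = 37.9, B = (-37.37, -44.02). Then |RB| = |B − R| = 57.75.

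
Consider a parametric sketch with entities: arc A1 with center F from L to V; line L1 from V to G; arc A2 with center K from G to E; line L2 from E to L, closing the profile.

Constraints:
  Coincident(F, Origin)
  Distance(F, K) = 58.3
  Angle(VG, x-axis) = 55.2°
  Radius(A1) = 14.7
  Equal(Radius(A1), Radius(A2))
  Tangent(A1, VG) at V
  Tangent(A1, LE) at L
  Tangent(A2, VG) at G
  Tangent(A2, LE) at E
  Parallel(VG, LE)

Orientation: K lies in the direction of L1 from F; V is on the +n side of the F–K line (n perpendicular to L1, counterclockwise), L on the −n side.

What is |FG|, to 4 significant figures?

60.12

Tangency of A1 to both parallel lines with radius 14.7 puts V and L at F ± 14.7·n: V = (-12.07, 8.389), L = (12.07, -8.389). Equal radii place G and E the same way about K: G = K + 14.7·n = (21.20, 56.26), E = K − 14.7·n = (45.34, 39.48). Then |FG| = |G − F| = 60.12.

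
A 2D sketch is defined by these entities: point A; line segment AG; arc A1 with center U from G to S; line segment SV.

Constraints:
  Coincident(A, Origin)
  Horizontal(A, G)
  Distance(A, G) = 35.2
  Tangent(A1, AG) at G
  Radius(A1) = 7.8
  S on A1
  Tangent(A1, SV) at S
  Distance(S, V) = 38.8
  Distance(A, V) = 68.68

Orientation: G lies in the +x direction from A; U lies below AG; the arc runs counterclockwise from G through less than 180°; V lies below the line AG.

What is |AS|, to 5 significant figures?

31.826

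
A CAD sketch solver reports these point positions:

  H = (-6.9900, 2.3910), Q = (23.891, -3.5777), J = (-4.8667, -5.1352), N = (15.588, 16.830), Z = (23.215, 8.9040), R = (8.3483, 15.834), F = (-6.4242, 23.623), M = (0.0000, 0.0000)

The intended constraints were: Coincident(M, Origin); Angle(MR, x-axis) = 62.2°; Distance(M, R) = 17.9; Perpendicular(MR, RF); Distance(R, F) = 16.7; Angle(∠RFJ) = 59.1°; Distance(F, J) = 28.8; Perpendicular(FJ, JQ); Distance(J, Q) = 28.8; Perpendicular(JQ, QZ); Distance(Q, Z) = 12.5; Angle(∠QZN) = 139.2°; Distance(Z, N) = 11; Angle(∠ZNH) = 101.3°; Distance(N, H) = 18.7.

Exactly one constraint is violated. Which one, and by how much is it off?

Distance(N, H) = 18.7 — off by 8.10.

M = (0.00, 0.00) ✓; MR at 62.20° ✓; |MR| = 17.90 ✓; ∠(MR, RF) = 90.00° ✓; |RF| = 16.70 ✓; ∠RFJ = 59.10° ✓; |FJ| = 28.80 ✓; ∠(FJ, JQ) = 90.00° ✓; |JQ| = 28.80 ✓; ∠(JQ, QZ) = 90.00° ✓; |QZ| = 12.50 ✓; ∠QZN = 139.2° ✓; |ZN| = 11.00 ✓; ∠ZNH = 101.3° ✓; |NH| = 26.80 ✗.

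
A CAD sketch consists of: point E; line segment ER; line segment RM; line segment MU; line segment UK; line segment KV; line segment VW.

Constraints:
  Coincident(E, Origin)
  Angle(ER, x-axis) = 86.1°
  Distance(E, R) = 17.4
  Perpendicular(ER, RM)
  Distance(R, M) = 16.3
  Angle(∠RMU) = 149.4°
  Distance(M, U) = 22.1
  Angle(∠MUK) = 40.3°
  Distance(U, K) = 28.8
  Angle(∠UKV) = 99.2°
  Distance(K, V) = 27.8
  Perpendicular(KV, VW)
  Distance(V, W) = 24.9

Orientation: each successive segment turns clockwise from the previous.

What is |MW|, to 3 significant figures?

19.0

E is at the origin; ER runs at 86.1° with length 17.4, so R = (1.18, 17.4). ER ⟂ RM, so RM runs at -3.90°; with |RM| = 16.3, M = (17.4, 16.3). ∠RMU = 149.4° gives MU at -34.5° from the x-axis; with |MU| = 22.1, U = (35.7, 3.73). ∠MUK = 40.3° gives UK at -174° from the x-axis; with |UK| = 28.8, K = (7.01, 0.823). ∠UKV = 99.2° gives KV at 105° from the x-axis; with |KV| = 27.8, V = (-0.189, 27.7). The perpendicularity gives VW at right angles to KV, so VW runs at 15.0°; with |VW| = 24.9, W = (23.9, 34.1). Then |MW| = |W − M| = 19.0.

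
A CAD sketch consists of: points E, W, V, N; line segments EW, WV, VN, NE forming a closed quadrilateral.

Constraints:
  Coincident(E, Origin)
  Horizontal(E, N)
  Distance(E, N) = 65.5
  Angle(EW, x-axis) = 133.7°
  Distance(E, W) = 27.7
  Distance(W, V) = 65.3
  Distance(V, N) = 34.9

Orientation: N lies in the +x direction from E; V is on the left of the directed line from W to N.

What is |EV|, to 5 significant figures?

53.851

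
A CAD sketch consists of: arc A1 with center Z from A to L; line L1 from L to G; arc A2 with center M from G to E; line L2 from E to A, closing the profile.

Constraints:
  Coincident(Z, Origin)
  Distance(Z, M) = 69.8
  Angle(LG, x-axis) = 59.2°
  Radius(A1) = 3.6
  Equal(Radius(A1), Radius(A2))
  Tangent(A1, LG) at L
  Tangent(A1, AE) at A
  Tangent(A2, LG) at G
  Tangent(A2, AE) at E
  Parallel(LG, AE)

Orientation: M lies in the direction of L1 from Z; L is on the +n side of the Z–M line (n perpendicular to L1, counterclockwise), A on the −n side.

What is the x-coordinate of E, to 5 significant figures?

38.833

The slot axis is L1's direction at 59.2°, so u = (cos 59.2°, sin 59.2°) = (0.51204, 0.85896) and n = (−sin 59.2°, cos 59.2°) = (-0.85896, 0.51204). Z is at the origin and M lies 69.8 along u from Z, so M = 69.8·u = (35.741, 59.955). Tangency of A1 to both parallel lines with radius 3.6 puts L and A at Z ± 3.6·n: L = (-3.0923, 1.8434), A = (3.0923, -1.8434). Equal radii place G and E the same way about M: G = M + 3.6·n = (32.648, 61.799), E = M − 3.6·n = (38.833, 58.112). So E.x = 38.833.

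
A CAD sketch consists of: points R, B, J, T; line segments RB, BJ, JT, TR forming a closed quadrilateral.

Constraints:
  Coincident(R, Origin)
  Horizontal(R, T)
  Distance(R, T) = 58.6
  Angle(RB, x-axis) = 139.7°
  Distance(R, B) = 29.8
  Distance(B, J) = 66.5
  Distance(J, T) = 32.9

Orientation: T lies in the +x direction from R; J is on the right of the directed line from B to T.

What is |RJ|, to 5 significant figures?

36.924

Checks: |BJ| = 66.50 ✓; |JT| = 32.90 ✓.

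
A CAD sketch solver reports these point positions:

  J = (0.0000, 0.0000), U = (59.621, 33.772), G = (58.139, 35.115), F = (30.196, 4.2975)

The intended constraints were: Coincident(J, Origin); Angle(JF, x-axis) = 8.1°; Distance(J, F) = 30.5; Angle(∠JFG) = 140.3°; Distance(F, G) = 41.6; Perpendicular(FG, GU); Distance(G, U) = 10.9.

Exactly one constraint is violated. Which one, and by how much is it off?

Distance(G, U) = 10.9 — off by 8.90.

J = (0.00, 0.00) ✓; JF at 8.100° ✓; |JF| = 30.50 ✓; ∠JFG = 140.3° ✓; |FG| = 41.60 ✓; ∠(FG, GU) = 89.98° ✓; |GU| = 2.000 ✗.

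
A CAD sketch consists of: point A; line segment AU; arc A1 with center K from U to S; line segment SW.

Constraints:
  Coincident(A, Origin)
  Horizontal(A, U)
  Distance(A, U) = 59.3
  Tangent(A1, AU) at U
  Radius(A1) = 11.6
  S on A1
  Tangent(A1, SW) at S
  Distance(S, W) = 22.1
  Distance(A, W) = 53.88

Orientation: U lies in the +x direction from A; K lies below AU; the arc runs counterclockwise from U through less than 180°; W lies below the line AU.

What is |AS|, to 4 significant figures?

48.82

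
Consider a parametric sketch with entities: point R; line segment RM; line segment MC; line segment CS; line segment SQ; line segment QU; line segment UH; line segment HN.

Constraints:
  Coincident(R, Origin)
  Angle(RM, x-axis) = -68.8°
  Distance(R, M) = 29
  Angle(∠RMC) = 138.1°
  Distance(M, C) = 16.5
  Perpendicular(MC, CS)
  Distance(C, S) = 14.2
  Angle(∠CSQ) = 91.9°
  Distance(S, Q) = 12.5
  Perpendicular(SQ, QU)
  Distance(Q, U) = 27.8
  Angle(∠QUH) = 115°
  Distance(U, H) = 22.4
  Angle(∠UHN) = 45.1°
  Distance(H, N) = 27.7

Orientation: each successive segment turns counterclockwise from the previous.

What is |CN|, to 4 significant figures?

3.638

R is at the origin; RM runs at -68.8° with length 29.0, so M = (10.49, -27.04). ∠RMC = 138.1° gives MC at -26.90° from the x-axis; with |MC| = 16.5, C = (25.20, -34.50). The perpendicularity gives CS at right angles to MC, so CS runs at 63.10°; with |CS| = 14.2, S = (31.63, -21.84). ∠CSQ = 91.9° gives SQ at 151.2° from the x-axis; with |SQ| = 12.5, Q = (20.67, -15.82). The perpendicularity gives QU at right angles to SQ, so QU runs at -118.8°; with |QU| = 27.8, U = (7.280, -40.18). ∠QUH = 115.0° gives UH at -53.80° from the x-axis; with |UH| = 22.4, H = (20.51, -58.25). ∠UHN = 45.1° gives HN at 81.10° from the x-axis; with |HN| = 27.7, N = (24.79, -30.89). Then |CN| = |N − C| = 3.638.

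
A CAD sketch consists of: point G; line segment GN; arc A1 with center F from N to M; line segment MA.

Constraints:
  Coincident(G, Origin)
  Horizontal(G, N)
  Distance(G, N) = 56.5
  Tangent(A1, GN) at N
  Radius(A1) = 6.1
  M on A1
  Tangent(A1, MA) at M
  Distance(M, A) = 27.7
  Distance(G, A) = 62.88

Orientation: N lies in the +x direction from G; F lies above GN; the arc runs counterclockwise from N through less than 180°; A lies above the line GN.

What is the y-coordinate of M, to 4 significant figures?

8.187

Checks: ∠(FN, NG) = 90.00° ✓; |FN| = 6.100 ✓; |FM| = 6.100 ✓; ∠(FM, MA) = 90.00° ✓; |MA| = 27.70 ✓; |GA| = 62.88 ✓.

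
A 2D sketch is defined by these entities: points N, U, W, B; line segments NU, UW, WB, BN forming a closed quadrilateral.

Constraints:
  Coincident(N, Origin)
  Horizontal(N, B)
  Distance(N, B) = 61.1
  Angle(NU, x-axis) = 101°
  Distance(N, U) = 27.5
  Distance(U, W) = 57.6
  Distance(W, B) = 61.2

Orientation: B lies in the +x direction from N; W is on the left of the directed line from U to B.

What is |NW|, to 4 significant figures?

72.57

Checks: |UW| = 57.60 ✓; |WB| = 61.20 ✓.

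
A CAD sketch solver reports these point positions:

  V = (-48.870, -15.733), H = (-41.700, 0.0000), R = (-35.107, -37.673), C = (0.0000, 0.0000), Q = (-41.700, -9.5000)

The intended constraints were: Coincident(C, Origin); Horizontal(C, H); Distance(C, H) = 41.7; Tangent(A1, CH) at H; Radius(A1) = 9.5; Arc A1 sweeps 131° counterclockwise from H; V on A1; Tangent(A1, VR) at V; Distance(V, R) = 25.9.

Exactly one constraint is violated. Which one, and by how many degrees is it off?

Tangent(A1, VR) at V — off by 8.90°.

C = (0.00, 0.00) ✓; C.y = 0.00, H.y = 0.00 ✓; |CH| = 41.70 ✓; ∠(QH, HC) = 90.00° ✓; |QH| = 9.500 ✓; bearing(Q→V) − bearing(Q→H) = 131.0° ✓; |QV| = 9.500 ✓; ∠(QV, VR) = 98.90° ✗; |VR| = 25.90 ✓.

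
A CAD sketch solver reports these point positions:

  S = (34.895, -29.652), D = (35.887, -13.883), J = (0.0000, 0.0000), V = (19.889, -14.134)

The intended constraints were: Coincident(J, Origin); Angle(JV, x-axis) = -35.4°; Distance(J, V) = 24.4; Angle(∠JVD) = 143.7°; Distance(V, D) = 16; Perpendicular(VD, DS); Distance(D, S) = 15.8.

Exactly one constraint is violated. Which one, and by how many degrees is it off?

Perpendicular(VD, DS) — off by 4.50°.

J = (0.00, 0.00) ✓; JV at -35.40° ✓; |JV| = 24.40 ✓; ∠JVD = 143.7° ✓; |VD| = 16.00 ✓; ∠(VD, DS) = 94.50° ✗; |DS| = 15.80 ✓.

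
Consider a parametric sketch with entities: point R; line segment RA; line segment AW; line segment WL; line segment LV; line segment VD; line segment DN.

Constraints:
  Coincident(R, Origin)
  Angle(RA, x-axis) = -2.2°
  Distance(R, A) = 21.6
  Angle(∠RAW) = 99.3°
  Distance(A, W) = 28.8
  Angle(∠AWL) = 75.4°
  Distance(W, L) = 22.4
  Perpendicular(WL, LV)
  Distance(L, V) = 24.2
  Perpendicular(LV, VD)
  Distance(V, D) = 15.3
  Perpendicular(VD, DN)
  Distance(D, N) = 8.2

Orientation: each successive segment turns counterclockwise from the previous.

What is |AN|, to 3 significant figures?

11.9

LV is perpendicular to VD, so VD runs at 3.10°; with |VD| = 15.3, D = (21.5, 2.84). The perpendicularity gives DN at right angles to VD, so DN runs at 93.1°; with |DN| = 8.2, N = (21.1, 11.0). Then |AN| = |N − A| = 11.9.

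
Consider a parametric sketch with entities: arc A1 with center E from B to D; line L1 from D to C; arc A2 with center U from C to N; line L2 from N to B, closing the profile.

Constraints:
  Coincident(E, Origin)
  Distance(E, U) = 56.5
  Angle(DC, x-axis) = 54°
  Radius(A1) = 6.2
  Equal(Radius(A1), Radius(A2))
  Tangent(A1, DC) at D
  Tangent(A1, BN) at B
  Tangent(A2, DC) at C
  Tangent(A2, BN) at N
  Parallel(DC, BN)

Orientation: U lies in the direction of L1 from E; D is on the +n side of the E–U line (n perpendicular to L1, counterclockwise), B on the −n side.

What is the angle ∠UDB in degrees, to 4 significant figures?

83.74°

The slot axis is L1's direction at 54.0°, so u = (cos 54.0°, sin 54.0°) = (0.5878, 0.8090) and n = (−sin 54.0°, cos 54.0°) = (-0.8090, 0.5878). E is at the origin and U lies 56.5 along u from E, so U = 56.5·u = (33.21, 45.71). Tangency of A1 to both parallel lines with radius 6.2 puts D and B at E ± 6.2·n: D = (-5.016, 3.644), B = (5.016, -3.644). Then cos ∠UDB = DU·DB / (|DU||DB|), giving 83.74°.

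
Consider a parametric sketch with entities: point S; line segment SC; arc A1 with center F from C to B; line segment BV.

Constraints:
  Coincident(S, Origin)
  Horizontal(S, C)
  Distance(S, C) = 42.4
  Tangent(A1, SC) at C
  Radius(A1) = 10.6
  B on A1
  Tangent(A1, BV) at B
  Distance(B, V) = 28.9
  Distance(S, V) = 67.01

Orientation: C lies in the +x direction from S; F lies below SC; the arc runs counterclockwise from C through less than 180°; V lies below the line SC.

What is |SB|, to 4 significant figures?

39.05

Checks: |FB| = 10.60 ✓; ∠(FB, BV) = 90.00° ✓; |BV| = 28.90 ✓; |SV| = 67.01 ✓.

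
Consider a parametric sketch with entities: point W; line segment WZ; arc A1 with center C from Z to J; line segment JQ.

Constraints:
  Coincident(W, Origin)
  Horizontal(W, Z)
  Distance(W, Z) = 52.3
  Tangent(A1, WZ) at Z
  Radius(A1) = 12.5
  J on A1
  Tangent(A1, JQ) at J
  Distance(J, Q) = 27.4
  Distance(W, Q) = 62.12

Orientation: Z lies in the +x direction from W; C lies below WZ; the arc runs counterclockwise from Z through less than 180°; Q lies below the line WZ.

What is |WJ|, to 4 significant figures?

42.84

Checks: |CJ| = 12.50 ✓; ∠(CJ, JQ) = 90.00° ✓; |JQ| = 27.40 ✓; |WQ| = 62.12 ✓.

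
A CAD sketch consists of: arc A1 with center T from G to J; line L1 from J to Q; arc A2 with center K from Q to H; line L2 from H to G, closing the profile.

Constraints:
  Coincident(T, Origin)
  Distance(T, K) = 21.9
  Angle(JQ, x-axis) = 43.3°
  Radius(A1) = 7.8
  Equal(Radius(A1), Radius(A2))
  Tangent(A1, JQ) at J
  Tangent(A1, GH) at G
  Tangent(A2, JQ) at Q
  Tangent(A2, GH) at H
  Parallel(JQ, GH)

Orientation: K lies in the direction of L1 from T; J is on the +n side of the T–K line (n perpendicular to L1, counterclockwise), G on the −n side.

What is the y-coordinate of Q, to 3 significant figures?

20.7

The slot axis is L1's direction at 43.3°, so u = (cos 43.3°, sin 43.3°) = (0.728, 0.686) and n = (−sin 43.3°, cos 43.3°) = (-0.686, 0.728). T is at the origin and K lies 21.9 along u from T, so K = 21.9·u = (15.9, 15.0). Tangency of A1 to both parallel lines with radius 7.8 puts J and G at T ± 7.8·n: J = (-5.35, 5.68), G = (5.35, -5.68). Equal radii place Q and H the same way about K: Q = K + 7.8·n = (10.6, 20.7), H = K − 7.8·n = (21.3, 9.34). So Q.y = 20.7.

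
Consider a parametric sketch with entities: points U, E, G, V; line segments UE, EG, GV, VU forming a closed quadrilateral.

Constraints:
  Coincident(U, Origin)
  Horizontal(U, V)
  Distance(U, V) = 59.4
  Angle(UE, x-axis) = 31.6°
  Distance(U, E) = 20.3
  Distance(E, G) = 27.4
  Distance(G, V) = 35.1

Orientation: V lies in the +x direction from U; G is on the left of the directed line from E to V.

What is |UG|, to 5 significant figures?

47.585

Checks: |EG| = 27.40 ✓; |GV| = 35.10 ✓.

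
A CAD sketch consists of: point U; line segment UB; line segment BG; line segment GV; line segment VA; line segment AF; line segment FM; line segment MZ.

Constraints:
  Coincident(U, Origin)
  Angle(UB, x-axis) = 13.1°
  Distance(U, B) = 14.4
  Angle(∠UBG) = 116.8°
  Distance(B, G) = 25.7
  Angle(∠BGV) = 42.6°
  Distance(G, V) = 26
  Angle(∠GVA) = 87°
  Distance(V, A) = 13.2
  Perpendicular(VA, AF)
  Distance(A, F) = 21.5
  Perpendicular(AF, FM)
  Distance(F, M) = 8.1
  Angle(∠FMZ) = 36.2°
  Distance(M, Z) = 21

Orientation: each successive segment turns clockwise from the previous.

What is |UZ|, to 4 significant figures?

19.02

U is at the origin; UB runs at 13.1° with length 14.4, so B = (14.03, 3.264). ∠UBG = 116.8° gives BG at -50.10° from the x-axis; with |BG| = 25.7, G = (30.51, -16.45). ∠BGV = 42.6° gives GV at 172.5° from the x-axis; with |GV| = 26.0, V = (4.733, -13.06). ∠GVA = 87.0° gives VA at 79.50° from the x-axis; with |VA| = 13.2, A = (7.138, -0.07972). The perpendicularity gives AF at right angles to VA, so AF runs at -10.50°; with |AF| = 21.5, F = (28.28, -3.998). The perpendicularity gives FM at right angles to AF, so FM runs at -100.5°; with |FM| = 8.1, M = (26.80, -11.96). ∠FMZ = 36.2° gives MZ at 115.7° from the x-axis; with |MZ| = 21.0, Z = (17.70, 6.960). Then |UZ| = |Z − U| = 19.02.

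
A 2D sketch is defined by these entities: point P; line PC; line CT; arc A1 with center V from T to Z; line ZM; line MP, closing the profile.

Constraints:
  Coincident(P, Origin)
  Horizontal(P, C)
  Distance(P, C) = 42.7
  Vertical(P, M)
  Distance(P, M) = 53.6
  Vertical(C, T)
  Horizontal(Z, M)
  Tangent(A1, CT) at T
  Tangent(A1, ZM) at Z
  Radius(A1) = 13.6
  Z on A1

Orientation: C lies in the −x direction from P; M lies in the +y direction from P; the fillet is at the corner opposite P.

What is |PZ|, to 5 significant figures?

60.990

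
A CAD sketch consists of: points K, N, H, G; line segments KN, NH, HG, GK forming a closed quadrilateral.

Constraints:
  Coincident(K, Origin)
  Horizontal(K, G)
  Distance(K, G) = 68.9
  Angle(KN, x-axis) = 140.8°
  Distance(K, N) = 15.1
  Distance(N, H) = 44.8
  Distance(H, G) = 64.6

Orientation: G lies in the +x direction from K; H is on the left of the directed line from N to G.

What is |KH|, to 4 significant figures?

46.01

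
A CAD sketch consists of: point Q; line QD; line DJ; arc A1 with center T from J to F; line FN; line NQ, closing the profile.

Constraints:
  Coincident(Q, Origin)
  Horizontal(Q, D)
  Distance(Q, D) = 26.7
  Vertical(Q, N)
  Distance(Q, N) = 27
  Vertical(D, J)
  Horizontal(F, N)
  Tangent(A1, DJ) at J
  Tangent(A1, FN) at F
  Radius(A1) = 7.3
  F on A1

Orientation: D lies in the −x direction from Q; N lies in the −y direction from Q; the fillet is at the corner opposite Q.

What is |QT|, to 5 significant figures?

27.649

Q is at the origin; QD is horizontal with |QD| = 26.7 and D on the −x side, so D = (-26.700, 0.0000). QN is vertical with |QN| = 27.0 and N on the −y side, so N = (0.0000, -27.000). The virtual corner opposite Q is at (-26.700, -27.000). Tangency of A1 to DJ means the radius TJ is perpendicular to DJ and tangency of A1 to FN means the radius TF is perpendicular to FN, with radius 7.3, so the center T sits 7.3 in from both sides at T = (-19.400, -19.700). Then |QT| = |T − Q| = 27.649.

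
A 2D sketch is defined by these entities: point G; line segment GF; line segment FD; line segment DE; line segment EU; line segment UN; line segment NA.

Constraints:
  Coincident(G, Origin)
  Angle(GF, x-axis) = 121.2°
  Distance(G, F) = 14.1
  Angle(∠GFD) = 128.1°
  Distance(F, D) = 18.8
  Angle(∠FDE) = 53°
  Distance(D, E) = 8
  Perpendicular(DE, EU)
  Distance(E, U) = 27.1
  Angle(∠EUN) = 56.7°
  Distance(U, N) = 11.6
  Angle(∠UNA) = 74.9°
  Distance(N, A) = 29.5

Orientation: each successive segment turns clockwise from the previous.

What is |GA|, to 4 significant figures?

15.01

G is at the origin; GF runs at 121.2° with length 14.1, so F = (-7.304, 12.06). ∠GFD = 128.1° gives FD at 69.30° from the x-axis; with |FD| = 18.8, D = (-0.6589, 29.65). ∠FDE = 53.0° gives DE at -57.70° from the x-axis; with |DE| = 8.0, E = (3.616, 22.88). The perpendicularity gives EU at right angles to DE, so EU runs at -147.7°; with |EU| = 27.1, U = (-19.29, 8.404). ∠EUN = 56.7° gives UN at 89.00° from the x-axis; with |UN| = 11.6, N = (-19.09, 20.00). ∠UNA = 74.9° gives NA at -16.10° from the x-axis; with |NA| = 29.5, A = (9.255, 11.82). Then |GA| = |A − G| = 15.01.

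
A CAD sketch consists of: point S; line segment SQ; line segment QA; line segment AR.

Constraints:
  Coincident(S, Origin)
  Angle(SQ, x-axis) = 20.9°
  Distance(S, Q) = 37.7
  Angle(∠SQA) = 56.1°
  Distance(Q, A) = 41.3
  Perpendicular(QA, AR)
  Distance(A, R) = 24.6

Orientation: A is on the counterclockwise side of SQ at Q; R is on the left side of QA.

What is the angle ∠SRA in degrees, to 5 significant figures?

108.27°

S is at the origin; SQ runs at 20.9° with length 37.7, so Q = 37.7·(cos 20.9°, sin 20.9°) = (35.220, 13.449). ∠SQA = 56.1°, so QA runs at 20.9° + (180° − 56.1°) = 144.80° from the x-axis; with |QA| = 41.3, A = Q + 41.3·(cos 144.80°, sin 144.80°) = (1.4714, 37.256). The perpendicularity gives AR at right angles to QA; with |AR| = 24.6 on the left of QA, R = A + 24.6·(-0.57643, -0.81714) = (-12.709, 17.154). Then cos ∠SRA = RS·RA / (|RS||RA|), giving 108.27°.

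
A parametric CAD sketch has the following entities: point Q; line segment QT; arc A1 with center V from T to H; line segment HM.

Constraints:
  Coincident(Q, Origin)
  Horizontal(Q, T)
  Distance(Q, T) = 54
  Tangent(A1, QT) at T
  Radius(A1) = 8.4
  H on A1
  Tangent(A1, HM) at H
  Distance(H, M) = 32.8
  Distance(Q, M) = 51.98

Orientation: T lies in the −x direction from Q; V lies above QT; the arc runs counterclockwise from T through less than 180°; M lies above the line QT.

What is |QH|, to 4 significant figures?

46.36

Checks: Q.y = 0.00, T.y = 0.00 ✓; |VH| = 8.400 ✓; ∠(VH, HM) = 90.00° ✓; |HM| = 32.80 ✓; |QM| = 51.98 ✓.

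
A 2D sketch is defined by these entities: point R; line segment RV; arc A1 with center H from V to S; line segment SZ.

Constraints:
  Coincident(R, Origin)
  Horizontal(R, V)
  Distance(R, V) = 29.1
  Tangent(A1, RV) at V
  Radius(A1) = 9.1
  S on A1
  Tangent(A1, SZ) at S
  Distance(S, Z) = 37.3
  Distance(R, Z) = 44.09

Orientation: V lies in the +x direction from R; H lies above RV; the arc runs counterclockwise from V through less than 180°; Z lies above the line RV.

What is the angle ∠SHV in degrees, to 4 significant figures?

132.4°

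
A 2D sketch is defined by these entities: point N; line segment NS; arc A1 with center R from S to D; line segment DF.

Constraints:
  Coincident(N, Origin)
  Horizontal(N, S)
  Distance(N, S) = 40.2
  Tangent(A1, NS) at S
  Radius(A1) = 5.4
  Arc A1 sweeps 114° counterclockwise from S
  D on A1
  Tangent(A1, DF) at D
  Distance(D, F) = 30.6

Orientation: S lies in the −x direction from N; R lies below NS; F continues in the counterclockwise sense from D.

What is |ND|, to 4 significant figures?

45.77

A1 meets NS tangentially, so RS is at right angles to NS, so R = S + (0, -5.4) = (-40.20, -5.400). On A1, S sits at bearing 90° from R; a 114° counterclockwise sweep puts D at bearing 204°, so D = R + 5.4·(cos 204°, sin 204°) = (-45.13, -7.596). Then |ND| = |D − N| = 45.77.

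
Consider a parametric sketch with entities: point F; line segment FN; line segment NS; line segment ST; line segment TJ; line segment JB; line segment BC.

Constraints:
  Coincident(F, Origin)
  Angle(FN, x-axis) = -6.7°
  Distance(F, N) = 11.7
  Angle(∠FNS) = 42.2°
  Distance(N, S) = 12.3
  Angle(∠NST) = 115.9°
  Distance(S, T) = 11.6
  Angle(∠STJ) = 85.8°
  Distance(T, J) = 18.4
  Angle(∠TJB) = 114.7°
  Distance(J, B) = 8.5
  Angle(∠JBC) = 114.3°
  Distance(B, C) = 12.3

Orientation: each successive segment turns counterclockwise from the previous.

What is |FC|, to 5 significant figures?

13.245

F is at the origin; FN runs at -6.7° with length 11.7, so N = (11.620, -1.3650). ∠FNS = 42.2° gives NS at 131.10° from the x-axis; with |NS| = 12.3, S = (3.5344, 7.9038). ∠NST = 115.9° gives ST at -164.80° from the x-axis; with |ST| = 11.6, T = (-7.6598, 4.8624). ∠STJ = 85.8° gives TJ at -70.600° from the x-axis; with |TJ| = 18.4, J = (-1.5480, -12.493). ∠TJB = 114.7° gives JB at -5.3000° from the x-axis; with |JB| = 8.5, B = (6.9156, -13.278). ∠JBC = 114.3° gives BC at 60.400° from the x-axis; with |BC| = 12.3, C = (12.991, -2.5833). Then |FC| = |C − F| = 13.245.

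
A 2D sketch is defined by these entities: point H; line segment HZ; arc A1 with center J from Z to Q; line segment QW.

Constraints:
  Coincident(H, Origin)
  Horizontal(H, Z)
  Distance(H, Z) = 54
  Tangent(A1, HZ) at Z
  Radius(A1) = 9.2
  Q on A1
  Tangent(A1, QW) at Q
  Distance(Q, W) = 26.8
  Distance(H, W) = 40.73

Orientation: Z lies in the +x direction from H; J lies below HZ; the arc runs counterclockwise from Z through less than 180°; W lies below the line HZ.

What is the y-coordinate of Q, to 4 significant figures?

-4.000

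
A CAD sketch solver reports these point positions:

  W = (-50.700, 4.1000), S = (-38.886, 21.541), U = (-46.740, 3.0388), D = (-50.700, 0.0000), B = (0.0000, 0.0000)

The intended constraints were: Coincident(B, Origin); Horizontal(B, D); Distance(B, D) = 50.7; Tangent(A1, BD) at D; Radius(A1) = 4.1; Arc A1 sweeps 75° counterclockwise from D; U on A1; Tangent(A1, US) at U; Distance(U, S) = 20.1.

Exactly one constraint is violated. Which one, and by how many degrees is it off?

Tangent(A1, US) at U — off by 8.00°.

B = (0.00, 0.00) ✓; B.y = 0.00, D.y = 0.00 ✓; |BD| = 50.70 ✓; ∠(WD, DB) = 90.00° ✓; |WD| = 4.100 ✓; bearing(W→U) − bearing(W→D) = 75.00° ✓; |WU| = 4.100 ✓; ∠(WU, US) = 98.00° ✗; |US| = 20.10 ✓.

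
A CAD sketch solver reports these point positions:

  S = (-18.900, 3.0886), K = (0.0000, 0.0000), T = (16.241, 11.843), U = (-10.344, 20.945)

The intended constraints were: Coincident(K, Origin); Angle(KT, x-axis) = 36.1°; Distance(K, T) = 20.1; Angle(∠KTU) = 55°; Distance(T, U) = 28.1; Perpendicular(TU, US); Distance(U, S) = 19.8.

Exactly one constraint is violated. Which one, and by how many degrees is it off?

Perpendicular(TU, US) — off by 6.70°.

K = (0.00, 0.00) ✓; KT at 36.10° ✓; |KT| = 20.10 ✓; ∠KTU = 55.00° ✓; |TU| = 28.10 ✓; ∠(TU, US) = 83.30° ✗; |US| = 19.80 ✓.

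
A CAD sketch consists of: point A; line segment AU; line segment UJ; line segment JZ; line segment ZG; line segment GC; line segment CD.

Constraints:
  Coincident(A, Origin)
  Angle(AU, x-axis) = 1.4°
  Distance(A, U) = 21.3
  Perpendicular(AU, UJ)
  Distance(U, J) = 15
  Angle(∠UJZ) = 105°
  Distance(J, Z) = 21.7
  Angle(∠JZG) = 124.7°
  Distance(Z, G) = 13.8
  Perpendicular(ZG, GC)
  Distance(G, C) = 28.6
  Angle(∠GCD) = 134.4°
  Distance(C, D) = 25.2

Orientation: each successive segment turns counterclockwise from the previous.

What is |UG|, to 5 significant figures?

33.586

A is at the origin; AU runs at 1.4° with length 21.3, so U = (21.294, 0.52041). The perpendicularity gives UJ at right angles to AU, so UJ runs at 91.400°; with |UJ| = 15.0, J = (20.927, 15.516). ∠UJZ = 105.0° gives JZ at 166.40° from the x-axis; with |JZ| = 21.7, Z = (-0.16439, 20.619). ∠JZG = 124.7° gives ZG at -138.30° from the x-axis; with |ZG| = 13.8, G = (-10.468, 11.438). Then |UG| = |G − U| = 33.586.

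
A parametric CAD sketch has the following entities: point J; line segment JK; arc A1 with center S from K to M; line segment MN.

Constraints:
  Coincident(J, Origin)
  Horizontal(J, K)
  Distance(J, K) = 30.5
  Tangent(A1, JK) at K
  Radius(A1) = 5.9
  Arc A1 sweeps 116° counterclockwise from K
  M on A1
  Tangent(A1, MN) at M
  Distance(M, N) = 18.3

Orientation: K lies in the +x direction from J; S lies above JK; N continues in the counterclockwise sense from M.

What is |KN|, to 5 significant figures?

25.082

J is at the origin; JK is horizontal with |JK| = 30.5 and K on the +x side, so K = (30.500, 0.0000). A1 meets JK tangentially, so SK is at right angles to JK, so S = K + (0, 5.9) = (30.500, 5.9000). On A1, K sits at bearing -90° from S; a 116° counterclockwise sweep puts M at bearing 26°, so M = S + 5.9·(cos 26°, sin 26°) = (35.803, 8.4864). Since A1 is tangent to MN there, SM ⟂ MN, so MN runs along (−sin 26°, cos 26°); with |MN| = 18.3, N = (27.781, 24.934). Then |KN| = |N − K| = 25.082.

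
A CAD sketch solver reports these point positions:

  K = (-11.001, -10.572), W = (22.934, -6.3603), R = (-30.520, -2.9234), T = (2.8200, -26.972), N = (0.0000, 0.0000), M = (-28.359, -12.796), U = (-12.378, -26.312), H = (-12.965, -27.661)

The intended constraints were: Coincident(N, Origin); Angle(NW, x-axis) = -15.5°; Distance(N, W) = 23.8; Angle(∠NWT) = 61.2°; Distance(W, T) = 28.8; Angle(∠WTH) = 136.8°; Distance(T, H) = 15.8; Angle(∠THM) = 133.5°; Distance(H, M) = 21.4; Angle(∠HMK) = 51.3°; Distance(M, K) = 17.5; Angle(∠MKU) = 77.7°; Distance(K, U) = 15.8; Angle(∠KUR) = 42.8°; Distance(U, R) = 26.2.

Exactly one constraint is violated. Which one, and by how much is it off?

Distance(U, R) = 26.2 — off by 3.40.

N = (0.00, 0.00) ✓; NW at -15.50° ✓; |NW| = 23.80 ✓; ∠NWT = 61.20° ✓; |WT| = 28.80 ✓; ∠WTH = 136.8° ✓; |TH| = 15.80 ✓; ∠THM = 133.5° ✓; |HM| = 21.40 ✓; ∠HMK = 51.30° ✓; |MK| = 17.50 ✓; ∠MKU = 77.70° ✓; |KU| = 15.80 ✓; ∠KUR = 42.80° ✓; |UR| = 29.60 ✗.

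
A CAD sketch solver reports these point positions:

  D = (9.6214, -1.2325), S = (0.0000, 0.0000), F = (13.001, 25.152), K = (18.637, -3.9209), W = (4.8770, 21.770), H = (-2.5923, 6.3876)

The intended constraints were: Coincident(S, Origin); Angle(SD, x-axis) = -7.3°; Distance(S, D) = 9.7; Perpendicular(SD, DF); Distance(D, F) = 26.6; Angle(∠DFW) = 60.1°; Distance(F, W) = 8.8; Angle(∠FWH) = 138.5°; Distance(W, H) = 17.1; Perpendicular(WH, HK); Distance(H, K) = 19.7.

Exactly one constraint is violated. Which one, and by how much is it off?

Distance(H, K) = 19.7 — off by 3.90.

S = (0.00, 0.00) ✓; SD at -7.300° ✓; |SD| = 9.700 ✓; ∠(SD, DF) = 90.00° ✓; |DF| = 26.60 ✓; ∠DFW = 60.10° ✓; |FW| = 8.800 ✓; ∠FWH = 138.5° ✓; |WH| = 17.10 ✓; ∠(WH, HK) = 90.00° ✓; |HK| = 23.60 ✗.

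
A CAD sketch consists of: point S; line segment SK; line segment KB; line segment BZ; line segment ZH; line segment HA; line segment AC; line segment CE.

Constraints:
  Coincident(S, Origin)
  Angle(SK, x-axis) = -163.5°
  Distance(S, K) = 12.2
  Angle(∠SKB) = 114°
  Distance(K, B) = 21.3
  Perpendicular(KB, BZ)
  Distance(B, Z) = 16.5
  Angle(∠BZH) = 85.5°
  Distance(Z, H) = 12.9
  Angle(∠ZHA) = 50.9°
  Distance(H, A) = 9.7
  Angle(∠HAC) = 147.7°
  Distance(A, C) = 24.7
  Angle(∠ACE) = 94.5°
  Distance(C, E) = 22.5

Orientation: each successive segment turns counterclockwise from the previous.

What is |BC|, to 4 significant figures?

17.95

S is at the origin; SK runs at -163.5° with length 12.2, so K = (-11.70, -3.465). ∠SKB = 114.0° gives KB at -97.50° from the x-axis; with |KB| = 21.3, B = (-14.48, -24.58). The perpendicularity gives BZ at right angles to KB, so BZ runs at -7.500°; with |BZ| = 16.5, Z = (1.881, -26.74). ∠BZH = 85.5° gives ZH at 87.00° from the x-axis; with |ZH| = 12.9, H = (2.556, -13.85). ∠ZHA = 50.9° gives HA at -143.9° from the x-axis; with |HA| = 9.7, A = (-5.281, -19.57). ∠HAC = 147.7° gives AC at -111.6° from the x-axis; with |AC| = 24.7, C = (-14.37, -42.53). Then |BC| = |C − B| = 17.95.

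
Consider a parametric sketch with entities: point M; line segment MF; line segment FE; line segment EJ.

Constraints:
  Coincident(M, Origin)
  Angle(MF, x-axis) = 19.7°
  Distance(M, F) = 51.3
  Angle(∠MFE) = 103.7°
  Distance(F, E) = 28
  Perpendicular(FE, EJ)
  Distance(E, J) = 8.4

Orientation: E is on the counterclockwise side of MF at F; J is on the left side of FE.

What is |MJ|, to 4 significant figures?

57.70

∠MFE = 103.7°, so FE runs at 19.7° + (180° − 103.7°) = 96.00° from the x-axis; with |FE| = 28.0, E = F + 28.0·(cos 96.00°, sin 96.00°) = (45.37, 45.14). FE ⟂ EJ; with |EJ| = 8.4 on the left of FE, J = E + 8.4·(-0.9945, -0.1045) = (37.02, 44.26). Then |MJ| = |J − M| = 57.70.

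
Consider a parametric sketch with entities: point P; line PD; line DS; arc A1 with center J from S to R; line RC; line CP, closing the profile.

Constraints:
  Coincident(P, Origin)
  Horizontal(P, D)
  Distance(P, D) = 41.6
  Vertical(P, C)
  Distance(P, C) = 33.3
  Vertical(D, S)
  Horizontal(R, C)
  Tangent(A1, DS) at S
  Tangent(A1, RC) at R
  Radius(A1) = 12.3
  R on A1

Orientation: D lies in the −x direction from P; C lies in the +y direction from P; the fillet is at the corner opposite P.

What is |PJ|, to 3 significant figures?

36.0

P and C share the same x with |PC| = 33.3 and C on the +y side, so C = (0.00, 33.3). The virtual corner opposite P is at (-41.6, 33.3). A1 meets DS tangentially, so JS is at right angles to DS and since A1 is tangent to RC there, JR ⟂ RC, with radius 12.3, so the center J sits 12.3 in from both sides at J = (-29.3, 21.0). Then |PJ| = |J − P| = 36.0.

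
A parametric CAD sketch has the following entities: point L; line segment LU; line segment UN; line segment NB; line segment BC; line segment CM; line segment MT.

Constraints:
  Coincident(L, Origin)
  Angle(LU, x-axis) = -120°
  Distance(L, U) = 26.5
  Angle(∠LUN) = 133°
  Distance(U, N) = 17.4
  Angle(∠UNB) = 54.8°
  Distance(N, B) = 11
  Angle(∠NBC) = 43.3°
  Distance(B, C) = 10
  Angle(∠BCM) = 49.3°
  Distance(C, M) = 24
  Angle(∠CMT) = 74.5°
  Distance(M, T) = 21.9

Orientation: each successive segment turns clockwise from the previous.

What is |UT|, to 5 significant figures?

29.900

∠BCM = 49.3° gives CM at 160.40° from the x-axis; with |CM| = 24.0, M = (-45.057, -17.958). ∠CMT = 74.5° gives MT at 54.900° from the x-axis; with |MT| = 21.9, T = (-32.465, -0.040464). Then |UT| = |T − U| = 29.900.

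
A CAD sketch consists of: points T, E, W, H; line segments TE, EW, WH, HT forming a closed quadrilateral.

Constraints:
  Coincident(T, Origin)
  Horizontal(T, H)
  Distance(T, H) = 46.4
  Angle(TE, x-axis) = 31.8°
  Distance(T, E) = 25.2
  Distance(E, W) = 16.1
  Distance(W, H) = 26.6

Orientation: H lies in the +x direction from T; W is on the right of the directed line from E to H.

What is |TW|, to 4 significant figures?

20.13

T is at the origin; TH is horizontal with |TH| = 46.4 and H in +x, so H = (46.4, 0). TE runs at 31.8° with |TE| = 25.2, so E = (21.42, 13.28). W is determined by |EW| = 16.1 and |WH| = 26.6 together: it lies at the intersection of circle(E, 16.1) and circle(H, 26.6). With |EH| = 28.29, the foot of the radical line on EH is 6.223 from E and the perpendicular offset is √(16.1² − 6.223²) = 14.85. Taking the right-of-EH solution: W = (19.94, -2.753).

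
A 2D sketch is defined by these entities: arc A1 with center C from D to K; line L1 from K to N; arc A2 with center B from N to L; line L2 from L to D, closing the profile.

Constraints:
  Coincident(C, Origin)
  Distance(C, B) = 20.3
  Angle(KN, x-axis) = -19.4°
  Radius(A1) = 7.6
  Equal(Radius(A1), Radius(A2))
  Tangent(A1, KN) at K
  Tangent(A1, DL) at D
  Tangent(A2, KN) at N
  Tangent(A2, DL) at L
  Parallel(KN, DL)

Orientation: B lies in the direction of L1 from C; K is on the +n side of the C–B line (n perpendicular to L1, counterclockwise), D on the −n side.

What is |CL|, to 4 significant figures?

21.68

The slot axis is L1's direction at -19.4°, so u = (cos -19.4°, sin -19.4°) = (0.9432, -0.3322) and n = (−sin -19.4°, cos -19.4°) = (0.3322, 0.9432). C is at the origin and B lies 20.3 along u from C, so B = 20.3·u = (19.15, -6.743). Tangency of A1 to both parallel lines with radius 7.6 puts K and D at C ± 7.6·n: K = (2.524, 7.168), D = (-2.524, -7.168). Equal radii place N and L the same way about B: N = B + 7.6·n = (21.67, 0.4256), L = B − 7.6·n = (16.62, -13.91). Then |CL| = |L − C| = 21.68.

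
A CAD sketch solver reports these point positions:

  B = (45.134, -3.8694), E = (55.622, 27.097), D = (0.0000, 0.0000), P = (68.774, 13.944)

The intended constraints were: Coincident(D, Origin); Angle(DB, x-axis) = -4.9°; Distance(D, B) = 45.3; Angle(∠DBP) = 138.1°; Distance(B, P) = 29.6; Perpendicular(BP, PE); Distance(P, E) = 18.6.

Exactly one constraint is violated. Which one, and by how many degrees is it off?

Perpendicular(BP, PE) — off by 8.00°.

D = (0.00, 0.00) ✓; DB at -4.900° ✓; |DB| = 45.30 ✓; ∠DBP = 138.1° ✓; |BP| = 29.60 ✓; ∠(BP, PE) = 98.00° ✗; |PE| = 18.60 ✓.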